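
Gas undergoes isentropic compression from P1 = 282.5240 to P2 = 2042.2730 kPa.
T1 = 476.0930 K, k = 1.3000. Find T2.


(k-1)/k = 0.2308
(P2/P1)^exp = 1.5785
T2 = 476.0930 * 1.5785 = 751.5122 K

751.5122 K


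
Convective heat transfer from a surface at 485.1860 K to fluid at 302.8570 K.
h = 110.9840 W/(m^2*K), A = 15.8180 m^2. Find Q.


dT = 182.3290 K
Q = 110.9840 * 15.8180 * 182.3290 = 320086.7483 W

320086.7483 W


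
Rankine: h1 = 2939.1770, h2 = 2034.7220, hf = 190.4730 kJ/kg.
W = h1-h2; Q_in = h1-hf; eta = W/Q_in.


W = 904.4550 kJ/kg
Q_in = 2748.7040 kJ/kg
eta = 0.3290 = 32.9048%

eta = 32.9048%


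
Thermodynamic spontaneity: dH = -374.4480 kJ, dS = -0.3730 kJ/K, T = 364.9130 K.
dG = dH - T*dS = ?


T*dS = 364.9130 * -0.3730 = -136.1125 kJ
dG = -374.4480 + 136.1125 = -238.3355 kJ (spontaneous)

dG = -238.3355 kJ, spontaneous


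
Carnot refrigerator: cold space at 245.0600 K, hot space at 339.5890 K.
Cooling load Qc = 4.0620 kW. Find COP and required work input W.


COP = 245.0600 / 94.5290 = 2.5924
W = 4.0620 / 2.5924 = 1.5669 kW

COP = 2.5924, W = 1.5669 kW


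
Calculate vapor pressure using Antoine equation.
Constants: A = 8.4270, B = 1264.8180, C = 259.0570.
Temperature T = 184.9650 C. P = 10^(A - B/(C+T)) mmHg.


C+T = 444.0220
B/(C+T) = 2.8485
log10(P) = 8.4270 - 2.8485 = 5.5785
P = 10^5.5785 = 378836.6217 mmHg

378836.6217 mmHg


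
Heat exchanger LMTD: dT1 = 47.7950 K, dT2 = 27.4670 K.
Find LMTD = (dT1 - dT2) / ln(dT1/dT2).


dT1/dT2 = 1.7401
ln(dT1/dT2) = 0.5539
LMTD = 20.3280 / 0.5539 = 36.6974 K

36.6974 K


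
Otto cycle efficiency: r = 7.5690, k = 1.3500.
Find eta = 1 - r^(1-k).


r^(k-1) = 2.0308
eta = 1 - 1/2.0308 = 0.5076 = 50.7579%

50.7579%


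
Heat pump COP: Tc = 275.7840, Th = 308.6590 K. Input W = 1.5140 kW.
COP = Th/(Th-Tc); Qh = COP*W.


COP = 308.6590 / 32.8750 = 9.3889
Qh = 9.3889 * 1.5140 = 14.2147 kW

COP = 9.3889, Qh = 14.2147 kW


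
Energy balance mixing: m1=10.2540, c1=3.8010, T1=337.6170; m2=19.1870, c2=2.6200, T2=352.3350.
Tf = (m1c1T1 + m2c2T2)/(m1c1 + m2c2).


num = 30870.6352
den = 89.2454
Tf = 345.9073 K

345.9073 K


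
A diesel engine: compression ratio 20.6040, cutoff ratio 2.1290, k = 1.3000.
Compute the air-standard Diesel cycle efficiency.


r^(k-1) = 2.4785
rc^k = 2.6707
eta = 0.5407 = 54.0716%

54.0716%


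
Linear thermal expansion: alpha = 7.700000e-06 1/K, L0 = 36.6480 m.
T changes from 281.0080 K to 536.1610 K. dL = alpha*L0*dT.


dT = 255.1530 K
dL = 7.700000e-06 * 36.6480 * 255.1530 = 0.072002 m
L_final = 36.720002 m

dL = 0.072002 m


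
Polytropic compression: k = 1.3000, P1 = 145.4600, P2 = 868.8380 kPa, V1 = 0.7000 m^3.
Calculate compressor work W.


(k-1)/k = 0.2308
(P2/P1)^exp = 1.5105
W = 4.3333 * 145.4600 * 0.7000 * (1.5105 - 1) = 225.2491 kJ

225.2491 kJ


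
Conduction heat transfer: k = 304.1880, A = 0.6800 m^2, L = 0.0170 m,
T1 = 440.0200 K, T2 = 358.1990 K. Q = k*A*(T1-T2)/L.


dT = 81.8210 K
Q = 304.1880 * 0.6800 * 81.8210 / 0.0170 = 995558.6539 W

995558.6539 W


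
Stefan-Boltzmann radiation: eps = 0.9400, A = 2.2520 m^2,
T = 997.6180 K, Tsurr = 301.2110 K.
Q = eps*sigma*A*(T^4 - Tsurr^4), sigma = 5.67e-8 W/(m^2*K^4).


T^4 = 9.9051e+11
Tsurr^4 = 8.2316e+09
Q = 0.9400 * 5.67e-8 * 2.2520 * 9.8227e+11 = 117899.5446 W

117899.5446 W


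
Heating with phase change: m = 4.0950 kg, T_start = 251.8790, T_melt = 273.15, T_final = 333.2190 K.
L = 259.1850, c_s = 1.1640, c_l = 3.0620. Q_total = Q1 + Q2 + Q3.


Q1 (sensible, solid) = 4.0950 * 1.1640 * 21.2710 = 101.3899 kJ
Q2 (latent) = 4.0950 * 259.1850 = 1061.3626 kJ
Q3 (sensible, liquid) = 4.0950 * 3.0620 * 60.0690 = 753.1986 kJ
Q_total = 1915.9511 kJ

1915.9511 kJ


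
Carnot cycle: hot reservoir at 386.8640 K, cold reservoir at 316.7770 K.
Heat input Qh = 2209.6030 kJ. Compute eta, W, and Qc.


eta = 1 - 316.7770/386.8640 = 0.1812
W = 0.1812 * 2209.6030 = 400.3072 kJ
Qc = 2209.6030 - 400.3072 = 1809.2958 kJ

eta = 18.1167%, W = 400.3072 kJ, Qc = 1809.2958 kJ


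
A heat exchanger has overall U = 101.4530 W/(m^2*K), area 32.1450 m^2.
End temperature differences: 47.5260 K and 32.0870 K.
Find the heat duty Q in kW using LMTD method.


LMTD = 39.3024 K
Q = 101.4530 * 32.1450 * 39.3024 = 128173.2227 W = 128.1732 kW

128.1732 kW


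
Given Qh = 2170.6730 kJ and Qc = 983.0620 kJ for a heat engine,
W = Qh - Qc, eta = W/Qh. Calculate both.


W = 2170.6730 - 983.0620 = 1187.6110 kJ
eta = 1187.6110 / 2170.6730 = 0.5471 = 54.7116%

W = 1187.6110 kJ, eta = 54.7116%


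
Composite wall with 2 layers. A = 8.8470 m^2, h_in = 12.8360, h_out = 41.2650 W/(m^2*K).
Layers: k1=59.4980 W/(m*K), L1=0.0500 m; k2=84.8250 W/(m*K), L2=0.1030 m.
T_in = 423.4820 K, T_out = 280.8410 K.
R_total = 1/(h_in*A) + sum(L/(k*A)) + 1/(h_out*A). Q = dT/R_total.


R_conv_in = 1/(12.8360*8.8470) = 0.0088
R_1 = 0.0500/(59.4980*8.8470) = 9.4989e-05
R_2 = 0.1030/(84.8250*8.8470) = 0.0001
R_conv_out = 1/(41.2650*8.8470) = 0.0027
R_total = 0.0118 K/W
Q = 142.6410 / 0.0118 = 12111.4780 W

R_total = 0.0118 K/W, Q = 12111.4780 W


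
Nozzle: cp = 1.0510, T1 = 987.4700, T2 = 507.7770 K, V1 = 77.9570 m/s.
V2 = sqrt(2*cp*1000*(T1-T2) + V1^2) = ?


dT = 479.6930 K
2*cp*1000*dT = 1008314.6860
V1^2 = 6077.2938
V2 = sqrt(1014391.9798) = 1007.1703 m/s

1007.1703 m/s


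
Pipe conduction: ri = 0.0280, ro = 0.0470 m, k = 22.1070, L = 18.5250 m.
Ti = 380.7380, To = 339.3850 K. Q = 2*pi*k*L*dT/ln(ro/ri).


dT = 41.3530 K
ln(ro/ri) = 0.5179
Q = 2*pi*22.1070*18.5250*41.3530 / 0.5179 = 205443.7213 W

205443.7213 W


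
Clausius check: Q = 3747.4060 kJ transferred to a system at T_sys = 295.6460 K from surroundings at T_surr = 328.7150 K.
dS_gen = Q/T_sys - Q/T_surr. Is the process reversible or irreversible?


dS_sys = 3747.4060/295.6460 = 12.6753 kJ/K
dS_surr = -3747.4060/328.7150 = -11.4002 kJ/K
dS_gen = 12.6753 - 11.4002 = 1.2751 kJ/K (irreversible)

dS_gen = 1.2751 kJ/K, irreversible


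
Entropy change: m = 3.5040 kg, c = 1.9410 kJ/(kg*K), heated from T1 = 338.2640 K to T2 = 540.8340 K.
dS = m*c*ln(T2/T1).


T2/T1 = 1.5989
ln(T2/T1) = 0.4693
dS = 3.5040 * 1.9410 * 0.4693 = 3.1917 kJ/K

3.1917 kJ/K


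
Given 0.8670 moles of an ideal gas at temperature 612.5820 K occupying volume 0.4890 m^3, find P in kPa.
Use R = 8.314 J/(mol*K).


P = nRT/V = 0.8670 * 8.314 * 612.5820 / 0.4890
= 4415.6369 / 0.4890 = 9029.9322 Pa = 9.0299 kPa

9.0299 kPa


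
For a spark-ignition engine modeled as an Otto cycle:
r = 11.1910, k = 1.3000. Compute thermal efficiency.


r^(k-1) = 2.0638
eta = 1 - 1/2.0638 = 0.5154 = 51.5449%

51.5449%


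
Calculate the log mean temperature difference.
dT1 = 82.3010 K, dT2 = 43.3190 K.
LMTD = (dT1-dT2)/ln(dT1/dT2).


dT1/dT2 = 1.8999
ln(dT1/dT2) = 0.6418
LMTD = 38.9820 / 0.6418 = 60.7393 K

60.7393 K


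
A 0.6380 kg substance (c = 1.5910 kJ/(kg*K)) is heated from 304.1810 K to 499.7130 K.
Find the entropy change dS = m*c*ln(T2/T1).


T2/T1 = 1.6428
ln(T2/T1) = 0.4964
dS = 0.6380 * 1.5910 * 0.4964 = 0.5039 kJ/K

0.5039 kJ/K


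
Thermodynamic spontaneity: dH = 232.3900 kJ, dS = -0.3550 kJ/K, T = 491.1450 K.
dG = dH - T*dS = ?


T*dS = 491.1450 * -0.3550 = -174.3565 kJ
dG = 232.3900 + 174.3565 = 406.7465 kJ (non-spontaneous)

dG = 406.7465 kJ, non-spontaneous


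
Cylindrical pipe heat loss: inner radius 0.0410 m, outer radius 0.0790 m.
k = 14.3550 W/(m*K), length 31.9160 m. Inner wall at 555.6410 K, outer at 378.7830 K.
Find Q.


dT = 176.8580 K
ln(ro/ri) = 0.6559
Q = 2*pi*14.3550*31.9160*176.8580 / 0.6559 = 776237.5249 W

776237.5249 W


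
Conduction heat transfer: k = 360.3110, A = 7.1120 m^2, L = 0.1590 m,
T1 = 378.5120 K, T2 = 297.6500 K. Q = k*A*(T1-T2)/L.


dT = 80.8620 K
Q = 360.3110 * 7.1120 * 80.8620 / 0.1590 = 1303216.6604 W

1303216.6604 W


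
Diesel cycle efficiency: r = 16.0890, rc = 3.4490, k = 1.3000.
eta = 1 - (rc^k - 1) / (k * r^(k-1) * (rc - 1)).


r^(k-1) = 2.3012
rc^k = 5.0004
eta = 0.4540 = 45.3981%

45.3981%


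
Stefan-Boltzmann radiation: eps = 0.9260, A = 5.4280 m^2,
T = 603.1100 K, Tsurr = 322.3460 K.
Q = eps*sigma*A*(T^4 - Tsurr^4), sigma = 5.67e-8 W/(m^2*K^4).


T^4 = 1.3231e+11
Tsurr^4 = 1.0797e+10
Q = 0.9260 * 5.67e-8 * 5.4280 * 1.2151e+11 = 34629.8599 W

34629.8599 W


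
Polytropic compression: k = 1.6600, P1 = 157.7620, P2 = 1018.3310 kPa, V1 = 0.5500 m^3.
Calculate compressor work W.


(k-1)/k = 0.3976
(P2/P1)^exp = 2.0990
W = 2.5152 * 157.7620 * 0.5500 * (2.0990 - 1) = 239.8331 kJ

239.8331 kJ


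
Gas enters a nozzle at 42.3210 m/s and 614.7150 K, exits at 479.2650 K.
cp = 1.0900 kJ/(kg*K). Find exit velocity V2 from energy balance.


dT = 135.4500 K
2*cp*1000*dT = 295281.0000
V1^2 = 1791.0670
V2 = sqrt(297072.0670) = 545.0432 m/s

545.0432 m/s


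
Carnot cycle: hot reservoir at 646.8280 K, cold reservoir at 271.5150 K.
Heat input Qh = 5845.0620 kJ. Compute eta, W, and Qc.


eta = 1 - 271.5150/646.8280 = 0.5802
W = 0.5802 * 5845.0620 = 3391.5164 kJ
Qc = 5845.0620 - 3391.5164 = 2453.5456 kJ

eta = 58.0236%, W = 3391.5164 kJ, Qc = 2453.5456 kJ


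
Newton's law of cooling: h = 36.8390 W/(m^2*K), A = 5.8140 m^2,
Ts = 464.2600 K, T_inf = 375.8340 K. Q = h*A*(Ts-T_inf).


dT = 88.4260 K
Q = 36.8390 * 5.8140 * 88.4260 = 18939.2528 W

18939.2528 W


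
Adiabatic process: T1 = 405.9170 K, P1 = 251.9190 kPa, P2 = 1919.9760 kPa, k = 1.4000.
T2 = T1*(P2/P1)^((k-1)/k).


(k-1)/k = 0.2857
(P2/P1)^exp = 1.7865
T2 = 405.9170 * 1.7865 = 725.1823 K

725.1823 K


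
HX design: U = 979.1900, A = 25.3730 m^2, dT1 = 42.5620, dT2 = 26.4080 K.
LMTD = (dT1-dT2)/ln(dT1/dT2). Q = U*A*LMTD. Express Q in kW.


LMTD = 33.8449 K
Q = 979.1900 * 25.3730 * 33.8449 = 840876.3281 W = 840.8763 kW

840.8763 kW


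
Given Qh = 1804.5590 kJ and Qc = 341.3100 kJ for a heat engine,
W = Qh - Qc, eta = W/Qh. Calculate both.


W = 1804.5590 - 341.3100 = 1463.2490 kJ
eta = 1463.2490 / 1804.5590 = 0.8109 = 81.0862%

W = 1463.2490 kJ, eta = 81.0862%


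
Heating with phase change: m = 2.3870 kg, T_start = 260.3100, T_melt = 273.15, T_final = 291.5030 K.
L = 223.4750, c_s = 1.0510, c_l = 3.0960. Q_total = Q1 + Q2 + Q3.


Q1 (sensible, solid) = 2.3870 * 1.0510 * 12.8400 = 32.2122 kJ
Q2 (latent) = 2.3870 * 223.4750 = 533.4348 kJ
Q3 (sensible, liquid) = 2.3870 * 3.0960 * 18.3530 = 135.6315 kJ
Q_total = 701.2785 kJ

701.2785 kJ


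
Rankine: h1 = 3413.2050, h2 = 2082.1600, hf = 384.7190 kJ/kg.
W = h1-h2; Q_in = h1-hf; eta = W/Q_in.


W = 1331.0450 kJ/kg
Q_in = 3028.4860 kJ/kg
eta = 0.4395 = 43.9508%

eta = 43.9508%


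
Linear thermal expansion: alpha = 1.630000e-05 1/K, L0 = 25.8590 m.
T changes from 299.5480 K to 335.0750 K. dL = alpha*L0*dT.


dT = 35.5270 K
dL = 1.630000e-05 * 25.8590 * 35.5270 = 0.014975 m
L_final = 25.873975 m

dL = 0.014975 m


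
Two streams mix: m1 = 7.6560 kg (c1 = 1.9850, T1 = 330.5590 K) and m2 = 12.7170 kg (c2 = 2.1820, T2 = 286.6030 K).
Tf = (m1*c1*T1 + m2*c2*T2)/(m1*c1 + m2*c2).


num = 12976.3596
den = 42.9457
Tf = 302.1577 K

302.1577 K


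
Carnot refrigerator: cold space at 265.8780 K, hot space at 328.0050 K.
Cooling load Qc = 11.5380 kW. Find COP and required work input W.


COP = 265.8780 / 62.1270 = 4.2796
W = 11.5380 / 4.2796 = 2.6961 kW

COP = 4.2796, W = 2.6961 kW


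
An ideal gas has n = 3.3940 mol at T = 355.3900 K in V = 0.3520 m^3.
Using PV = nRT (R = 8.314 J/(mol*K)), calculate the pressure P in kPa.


P = nRT/V = 3.3940 * 8.314 * 355.3900 / 0.3520
= 10028.2941 / 0.3520 = 28489.4718 Pa = 28.4895 kPa

28.4895 kPa


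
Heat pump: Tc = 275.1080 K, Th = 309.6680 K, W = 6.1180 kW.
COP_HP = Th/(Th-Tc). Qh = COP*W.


COP = 309.6680 / 34.5600 = 8.9603
Qh = 8.9603 * 6.1180 = 54.8191 kW

COP = 8.9603, Qh = 54.8191 kW


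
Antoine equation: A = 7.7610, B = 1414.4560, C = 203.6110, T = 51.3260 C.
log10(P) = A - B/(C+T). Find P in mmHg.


C+T = 254.9370
B/(C+T) = 5.5483
log10(P) = 7.7610 - 5.5483 = 2.2127
P = 10^2.2127 = 163.2086 mmHg

163.2086 mmHg


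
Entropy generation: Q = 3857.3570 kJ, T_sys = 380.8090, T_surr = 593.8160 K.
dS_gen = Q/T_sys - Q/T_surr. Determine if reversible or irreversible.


dS_sys = 3857.3570/380.8090 = 10.1294 kJ/K
dS_surr = -3857.3570/593.8160 = -6.4959 kJ/K
dS_gen = 10.1294 - 6.4959 = 3.6335 kJ/K (irreversible)

dS_gen = 3.6335 kJ/K, irreversible


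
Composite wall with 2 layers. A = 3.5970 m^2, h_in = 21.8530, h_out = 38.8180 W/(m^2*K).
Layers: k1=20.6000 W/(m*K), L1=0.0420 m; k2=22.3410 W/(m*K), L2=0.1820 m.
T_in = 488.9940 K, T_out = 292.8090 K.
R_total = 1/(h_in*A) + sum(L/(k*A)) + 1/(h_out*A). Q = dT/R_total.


R_conv_in = 1/(21.8530*3.5970) = 0.0127
R_1 = 0.0420/(20.6000*3.5970) = 0.0006
R_2 = 0.1820/(22.3410*3.5970) = 0.0023
R_conv_out = 1/(38.8180*3.5970) = 0.0072
R_total = 0.0227 K/W
Q = 196.1850 / 0.0227 = 8636.6993 W

R_total = 0.0227 K/W, Q = 8636.6993 W


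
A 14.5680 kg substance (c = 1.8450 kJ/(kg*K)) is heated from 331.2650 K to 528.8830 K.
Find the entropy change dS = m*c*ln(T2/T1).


T2/T1 = 1.5966
ln(T2/T1) = 0.4678
dS = 14.5680 * 1.8450 * 0.4678 = 12.5748 kJ/K

12.5748 kJ/K


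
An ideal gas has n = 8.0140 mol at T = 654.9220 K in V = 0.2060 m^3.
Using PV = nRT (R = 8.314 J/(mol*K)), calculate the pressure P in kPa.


P = nRT/V = 8.0140 * 8.314 * 654.9220 / 0.2060
= 43636.4024 / 0.2060 = 211827.1959 Pa = 211.8272 kPa

211.8272 kPa


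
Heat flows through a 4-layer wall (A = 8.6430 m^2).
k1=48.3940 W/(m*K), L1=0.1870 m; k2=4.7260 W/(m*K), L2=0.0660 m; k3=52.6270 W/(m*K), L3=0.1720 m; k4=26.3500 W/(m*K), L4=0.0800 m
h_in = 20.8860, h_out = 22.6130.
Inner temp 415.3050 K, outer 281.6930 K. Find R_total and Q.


R_conv_in = 1/(20.8860*8.6430) = 0.0055
R_1 = 0.1870/(48.3940*8.6430) = 0.0004
R_2 = 0.0660/(4.7260*8.6430) = 0.0016
R_3 = 0.1720/(52.6270*8.6430) = 0.0004
R_4 = 0.0800/(26.3500*8.6430) = 0.0004
R_conv_out = 1/(22.6130*8.6430) = 0.0051
R_total = 0.0134 K/W
Q = 133.6120 / 0.0134 = 9935.1132 W

R_total = 0.0134 K/W, Q = 9935.1132 W


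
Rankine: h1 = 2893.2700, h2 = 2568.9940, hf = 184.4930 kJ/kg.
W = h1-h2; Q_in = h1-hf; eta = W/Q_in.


W = 324.2760 kJ/kg
Q_in = 2708.7770 kJ/kg
eta = 0.1197 = 11.9713%

eta = 11.9713%


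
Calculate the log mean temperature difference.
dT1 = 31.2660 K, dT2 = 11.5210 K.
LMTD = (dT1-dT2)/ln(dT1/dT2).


dT1/dT2 = 2.7138
ln(dT1/dT2) = 0.9984
LMTD = 19.7450 / 0.9984 = 19.7774 K

19.7774 K


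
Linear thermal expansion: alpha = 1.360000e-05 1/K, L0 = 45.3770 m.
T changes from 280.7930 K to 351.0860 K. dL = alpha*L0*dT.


dT = 70.2930 K
dL = 1.360000e-05 * 45.3770 * 70.2930 = 0.043380 m
L_final = 45.420380 m

dL = 0.043380 m


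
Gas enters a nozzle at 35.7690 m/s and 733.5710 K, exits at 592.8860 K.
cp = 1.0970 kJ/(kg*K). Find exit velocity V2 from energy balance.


dT = 140.6850 K
2*cp*1000*dT = 308662.8900
V1^2 = 1279.4214
V2 = sqrt(309942.3114) = 556.7246 m/s

556.7246 m/s


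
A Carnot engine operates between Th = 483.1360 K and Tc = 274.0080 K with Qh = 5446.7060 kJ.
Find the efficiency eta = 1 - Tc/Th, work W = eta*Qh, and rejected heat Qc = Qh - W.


eta = 1 - 274.0080/483.1360 = 0.4329
W = 0.4329 * 5446.7060 = 2357.6358 kJ
Qc = 5446.7060 - 2357.6358 = 3089.0702 kJ

eta = 43.2855%, W = 2357.6358 kJ, Qc = 3089.0702 kJ


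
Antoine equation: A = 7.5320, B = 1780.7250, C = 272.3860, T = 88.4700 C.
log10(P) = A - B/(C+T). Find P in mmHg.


C+T = 360.8560
B/(C+T) = 4.9347
log10(P) = 7.5320 - 4.9347 = 2.5973
P = 10^2.5973 = 395.6174 mmHg

395.6174 mmHg


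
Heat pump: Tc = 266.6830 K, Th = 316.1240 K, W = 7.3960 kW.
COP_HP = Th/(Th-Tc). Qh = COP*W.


COP = 316.1240 / 49.4410 = 6.3940
Qh = 6.3940 * 7.3960 = 47.2898 kW

COP = 6.3940, Qh = 47.2898 kW


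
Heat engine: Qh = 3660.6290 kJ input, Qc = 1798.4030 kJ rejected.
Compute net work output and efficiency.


W = 3660.6290 - 1798.4030 = 1862.2260 kJ
eta = 1862.2260 / 3660.6290 = 0.5087 = 50.8717%

W = 1862.2260 kJ, eta = 50.8717%


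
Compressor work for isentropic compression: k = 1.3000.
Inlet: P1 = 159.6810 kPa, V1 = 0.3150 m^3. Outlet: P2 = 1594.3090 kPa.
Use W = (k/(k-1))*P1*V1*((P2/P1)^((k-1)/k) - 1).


(k-1)/k = 0.2308
(P2/P1)^exp = 1.7006
W = 4.3333 * 159.6810 * 0.3150 * (1.7006 - 1) = 152.7145 kJ

152.7145 kJ


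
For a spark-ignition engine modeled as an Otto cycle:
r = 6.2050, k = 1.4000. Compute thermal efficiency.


r^(k-1) = 2.0754
eta = 1 - 1/2.0754 = 0.5182 = 51.8160%

51.8160%


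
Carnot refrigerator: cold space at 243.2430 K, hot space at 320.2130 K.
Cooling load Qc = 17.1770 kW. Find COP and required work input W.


COP = 243.2430 / 76.9700 = 3.1602
W = 17.1770 / 3.1602 = 5.4354 kW

COP = 3.1602, W = 5.4354 kW


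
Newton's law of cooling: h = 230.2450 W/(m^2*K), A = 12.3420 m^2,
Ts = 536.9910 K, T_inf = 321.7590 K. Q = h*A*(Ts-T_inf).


dT = 215.2320 K
Q = 230.2450 * 12.3420 * 215.2320 = 611621.2855 W

611621.2855 W


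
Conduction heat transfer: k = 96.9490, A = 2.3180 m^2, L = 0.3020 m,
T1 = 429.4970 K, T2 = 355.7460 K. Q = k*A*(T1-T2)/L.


dT = 73.7510 K
Q = 96.9490 * 2.3180 * 73.7510 / 0.3020 = 54880.4591 W

54880.4591 W


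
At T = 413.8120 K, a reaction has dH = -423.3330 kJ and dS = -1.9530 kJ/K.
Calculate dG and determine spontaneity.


T*dS = 413.8120 * -1.9530 = -808.1748 kJ
dG = -423.3330 + 808.1748 = 384.8418 kJ (non-spontaneous)

dG = 384.8418 kJ, non-spontaneous


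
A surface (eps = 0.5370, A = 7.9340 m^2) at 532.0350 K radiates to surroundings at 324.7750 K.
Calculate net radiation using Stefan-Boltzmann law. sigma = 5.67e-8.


T^4 = 8.0124e+10
Tsurr^4 = 1.1126e+10
Q = 0.5370 * 5.67e-8 * 7.9340 * 6.8998e+10 = 16668.0711 W

16668.0711 W


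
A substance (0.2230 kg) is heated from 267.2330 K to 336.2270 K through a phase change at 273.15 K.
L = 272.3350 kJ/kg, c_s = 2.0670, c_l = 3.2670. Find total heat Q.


Q1 (sensible, solid) = 0.2230 * 2.0670 * 5.9170 = 2.7274 kJ
Q2 (latent) = 0.2230 * 272.3350 = 60.7307 kJ
Q3 (sensible, liquid) = 0.2230 * 3.2670 * 63.0770 = 45.9542 kJ
Q_total = 109.4123 kJ

109.4123 kJ


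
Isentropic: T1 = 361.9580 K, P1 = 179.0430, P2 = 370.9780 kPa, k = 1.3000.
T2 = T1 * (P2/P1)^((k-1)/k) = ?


(k-1)/k = 0.2308
(P2/P1)^exp = 1.1831
T2 = 361.9580 * 1.1831 = 428.2244 K

428.2244 K


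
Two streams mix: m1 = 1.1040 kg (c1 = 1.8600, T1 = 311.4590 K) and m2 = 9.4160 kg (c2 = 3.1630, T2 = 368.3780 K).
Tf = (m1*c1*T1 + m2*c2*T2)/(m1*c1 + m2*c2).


num = 11610.8936
den = 31.8362
Tf = 364.7067 K

364.7067 K


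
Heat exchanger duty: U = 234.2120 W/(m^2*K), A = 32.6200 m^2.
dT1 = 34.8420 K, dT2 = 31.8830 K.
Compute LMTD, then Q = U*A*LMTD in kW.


LMTD = 33.3406 K
Q = 234.2120 * 32.6200 * 33.3406 = 254722.1729 W = 254.7222 kW

254.7222 kW


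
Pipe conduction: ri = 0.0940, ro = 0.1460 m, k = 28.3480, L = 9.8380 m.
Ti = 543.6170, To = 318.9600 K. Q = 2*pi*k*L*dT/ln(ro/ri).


dT = 224.6570 K
ln(ro/ri) = 0.4403
Q = 2*pi*28.3480*9.8380*224.6570 / 0.4403 = 894064.1944 W

894064.1944 W


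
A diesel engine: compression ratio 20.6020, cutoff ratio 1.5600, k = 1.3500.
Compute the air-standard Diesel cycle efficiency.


r^(k-1) = 2.8832
rc^k = 1.8227
eta = 0.6226 = 62.2551%

62.2551%


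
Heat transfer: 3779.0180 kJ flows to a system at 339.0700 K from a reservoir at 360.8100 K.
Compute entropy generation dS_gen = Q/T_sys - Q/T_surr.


dS_sys = 3779.0180/339.0700 = 11.1452 kJ/K
dS_surr = -3779.0180/360.8100 = -10.4737 kJ/K
dS_gen = 11.1452 - 10.4737 = 0.6715 kJ/K (irreversible)

dS_gen = 0.6715 kJ/K, irreversible


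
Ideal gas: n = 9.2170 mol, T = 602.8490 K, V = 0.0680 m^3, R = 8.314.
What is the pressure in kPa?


P = nRT/V = 9.2170 * 8.314 * 602.8490 / 0.0680
= 46196.4021 / 0.0680 = 679358.8539 Pa = 679.3589 kPa

679.3589 kPa


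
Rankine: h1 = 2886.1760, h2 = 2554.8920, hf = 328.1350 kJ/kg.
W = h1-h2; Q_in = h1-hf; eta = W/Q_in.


W = 331.2840 kJ/kg
Q_in = 2558.0410 kJ/kg
eta = 0.1295 = 12.9507%

eta = 12.9507%


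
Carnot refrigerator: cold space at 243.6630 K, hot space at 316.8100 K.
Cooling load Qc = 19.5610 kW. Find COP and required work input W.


COP = 243.6630 / 73.1470 = 3.3311
W = 19.5610 / 3.3311 = 5.8722 kW

COP = 3.3311, W = 5.8722 kW


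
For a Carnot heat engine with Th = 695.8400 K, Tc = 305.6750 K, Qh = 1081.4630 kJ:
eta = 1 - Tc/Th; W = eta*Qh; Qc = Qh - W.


eta = 1 - 305.6750/695.8400 = 0.5607
W = 0.5607 * 1081.4630 = 606.3880 kJ
Qc = 1081.4630 - 606.3880 = 475.0750 kJ

eta = 56.0711%, W = 606.3880 kJ, Qc = 475.0750 kJ


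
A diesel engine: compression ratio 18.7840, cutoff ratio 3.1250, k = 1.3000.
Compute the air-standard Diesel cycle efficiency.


r^(k-1) = 2.4107
rc^k = 4.3985
eta = 0.4897 = 48.9672%

48.9672%


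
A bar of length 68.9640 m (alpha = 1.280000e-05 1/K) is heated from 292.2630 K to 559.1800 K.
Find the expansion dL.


dT = 266.9170 K
dL = 1.280000e-05 * 68.9640 * 266.9170 = 0.235618 m
L_final = 69.199618 m

dL = 0.235618 m


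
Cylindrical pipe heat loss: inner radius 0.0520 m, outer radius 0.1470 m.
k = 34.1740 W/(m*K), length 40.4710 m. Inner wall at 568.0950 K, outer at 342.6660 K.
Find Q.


dT = 225.4290 K
ln(ro/ri) = 1.0392
Q = 2*pi*34.1740*40.4710*225.4290 / 1.0392 = 1885102.2751 W

1885102.2751 W


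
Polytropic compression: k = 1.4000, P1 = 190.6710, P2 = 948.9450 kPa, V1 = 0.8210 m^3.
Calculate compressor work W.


(k-1)/k = 0.2857
(P2/P1)^exp = 1.5817
W = 3.5000 * 190.6710 * 0.8210 * (1.5817 - 1) = 318.7220 kJ

318.7220 kJ


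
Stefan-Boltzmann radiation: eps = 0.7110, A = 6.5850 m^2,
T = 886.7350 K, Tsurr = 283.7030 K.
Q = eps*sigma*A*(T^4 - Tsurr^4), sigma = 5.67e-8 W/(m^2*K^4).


T^4 = 6.1827e+11
Tsurr^4 = 6.4782e+09
Q = 0.7110 * 5.67e-8 * 6.5850 * 6.1179e+11 = 162408.6946 W

162408.6946 W


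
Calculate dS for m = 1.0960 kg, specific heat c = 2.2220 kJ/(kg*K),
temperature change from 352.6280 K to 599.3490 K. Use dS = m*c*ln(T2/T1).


T2/T1 = 1.6997
ln(T2/T1) = 0.5304
dS = 1.0960 * 2.2220 * 0.5304 = 1.2918 kJ/K

1.2918 kJ/K


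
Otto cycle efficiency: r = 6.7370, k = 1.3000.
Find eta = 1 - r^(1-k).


r^(k-1) = 1.7723
eta = 1 - 1/1.7723 = 0.4358 = 43.5765%

43.5765%


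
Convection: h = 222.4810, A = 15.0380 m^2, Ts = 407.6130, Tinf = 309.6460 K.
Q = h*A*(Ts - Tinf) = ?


dT = 97.9670 K
Q = 222.4810 * 15.0380 * 97.9670 = 327765.1822 W

327765.1822 W


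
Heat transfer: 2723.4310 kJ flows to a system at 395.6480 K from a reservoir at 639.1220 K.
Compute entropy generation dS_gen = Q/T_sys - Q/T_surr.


dS_sys = 2723.4310/395.6480 = 6.8835 kJ/K
dS_surr = -2723.4310/639.1220 = -4.2612 kJ/K
dS_gen = 6.8835 - 4.2612 = 2.6223 kJ/K (irreversible)

dS_gen = 2.6223 kJ/K, irreversible


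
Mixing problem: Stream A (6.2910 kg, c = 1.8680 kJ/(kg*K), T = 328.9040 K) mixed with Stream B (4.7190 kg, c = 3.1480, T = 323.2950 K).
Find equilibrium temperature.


num = 8667.8247
den = 26.6070
Tf = 325.7723 K

325.7723 K


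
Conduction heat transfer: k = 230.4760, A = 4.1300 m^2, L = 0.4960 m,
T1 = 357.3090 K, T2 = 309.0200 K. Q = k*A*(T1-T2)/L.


dT = 48.2890 K
Q = 230.4760 * 4.1300 * 48.2890 / 0.4960 = 92670.6683 W

92670.6683 W


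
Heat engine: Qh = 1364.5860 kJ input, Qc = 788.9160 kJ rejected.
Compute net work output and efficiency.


W = 1364.5860 - 788.9160 = 575.6700 kJ
eta = 575.6700 / 1364.5860 = 0.4219 = 42.1864%

W = 575.6700 kJ, eta = 42.1864%


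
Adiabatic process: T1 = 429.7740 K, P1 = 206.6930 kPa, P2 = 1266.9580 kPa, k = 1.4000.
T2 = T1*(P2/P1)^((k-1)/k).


(k-1)/k = 0.2857
(P2/P1)^exp = 1.6787
T2 = 429.7740 * 1.6787 = 721.4762 K

721.4762 K


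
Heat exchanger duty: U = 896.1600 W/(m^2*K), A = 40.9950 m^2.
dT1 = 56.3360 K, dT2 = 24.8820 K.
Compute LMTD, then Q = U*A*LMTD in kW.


LMTD = 38.4905 K
Q = 896.1600 * 40.9950 * 38.4905 = 1414066.2502 W = 1414.0663 kW

1414.0663 kW


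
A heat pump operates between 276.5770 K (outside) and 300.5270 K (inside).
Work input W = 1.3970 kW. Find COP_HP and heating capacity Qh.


COP = 300.5270 / 23.9500 = 12.5481
Qh = 12.5481 * 1.3970 = 17.5297 kW

COP = 12.5481, Qh = 17.5297 kW


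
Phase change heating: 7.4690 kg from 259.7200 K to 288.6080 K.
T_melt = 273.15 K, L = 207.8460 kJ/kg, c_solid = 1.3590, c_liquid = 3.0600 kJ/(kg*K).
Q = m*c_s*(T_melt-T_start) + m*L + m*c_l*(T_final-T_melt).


Q1 (sensible, solid) = 7.4690 * 1.3590 * 13.4300 = 136.3195 kJ
Q2 (latent) = 7.4690 * 207.8460 = 1552.4018 kJ
Q3 (sensible, liquid) = 7.4690 * 3.0600 * 15.4580 = 353.2948 kJ
Q_total = 2042.0160 kJ

2042.0160 kJ


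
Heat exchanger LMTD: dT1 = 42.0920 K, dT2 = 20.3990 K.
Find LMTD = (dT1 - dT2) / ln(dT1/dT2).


dT1/dT2 = 2.0634
ln(dT1/dT2) = 0.7244
LMTD = 21.6930 / 0.7244 = 29.9473 K

29.9473 K


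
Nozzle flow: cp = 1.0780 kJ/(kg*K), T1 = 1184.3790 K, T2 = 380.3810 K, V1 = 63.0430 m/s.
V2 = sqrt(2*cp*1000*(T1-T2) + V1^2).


dT = 803.9980 K
2*cp*1000*dT = 1733419.6880
V1^2 = 3974.4198
V2 = sqrt(1737394.1078) = 1318.1025 m/s

1318.1025 m/s


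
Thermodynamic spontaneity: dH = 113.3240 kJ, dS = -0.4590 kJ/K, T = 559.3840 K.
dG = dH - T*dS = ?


T*dS = 559.3840 * -0.4590 = -256.7573 kJ
dG = 113.3240 + 256.7573 = 370.0813 kJ (non-spontaneous)

dG = 370.0813 kJ, non-spontaneous


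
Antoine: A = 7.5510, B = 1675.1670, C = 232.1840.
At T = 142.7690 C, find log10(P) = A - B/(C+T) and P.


C+T = 374.9530
B/(C+T) = 4.4677
log10(P) = 7.5510 - 4.4677 = 3.0833
P = 10^3.0833 = 1211.5129 mmHg

1211.5129 mmHg


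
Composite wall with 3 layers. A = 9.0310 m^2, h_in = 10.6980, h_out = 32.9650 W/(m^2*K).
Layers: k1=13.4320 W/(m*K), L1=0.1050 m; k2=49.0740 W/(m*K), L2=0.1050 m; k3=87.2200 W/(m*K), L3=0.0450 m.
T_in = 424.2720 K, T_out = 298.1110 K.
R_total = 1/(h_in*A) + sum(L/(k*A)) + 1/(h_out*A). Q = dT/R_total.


R_conv_in = 1/(10.6980*9.0310) = 0.0104
R_1 = 0.1050/(13.4320*9.0310) = 0.0009
R_2 = 0.1050/(49.0740*9.0310) = 0.0002
R_3 = 0.0450/(87.2200*9.0310) = 5.7130e-05
R_conv_out = 1/(32.9650*9.0310) = 0.0034
R_total = 0.0149 K/W
Q = 126.1610 / 0.0149 = 8484.7460 W

R_total = 0.0149 K/W, Q = 8484.7460 W


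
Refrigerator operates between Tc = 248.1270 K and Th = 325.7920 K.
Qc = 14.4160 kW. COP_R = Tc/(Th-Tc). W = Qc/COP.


COP = 248.1270 / 77.6650 = 3.1948
W = 14.4160 / 3.1948 = 4.5123 kW

COP = 3.1948, W = 4.5123 kW


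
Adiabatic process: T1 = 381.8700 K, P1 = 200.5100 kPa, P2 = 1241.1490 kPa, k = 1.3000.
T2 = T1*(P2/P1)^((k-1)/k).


(k-1)/k = 0.2308
(P2/P1)^exp = 1.5230
T2 = 381.8700 * 1.5230 = 581.5844 K

581.5844 K


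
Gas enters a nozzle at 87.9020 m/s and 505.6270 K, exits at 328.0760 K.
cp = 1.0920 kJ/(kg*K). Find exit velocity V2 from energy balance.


dT = 177.5510 K
2*cp*1000*dT = 387771.3840
V1^2 = 7726.7616
V2 = sqrt(395498.1456) = 628.8864 m/s

628.8864 m/s


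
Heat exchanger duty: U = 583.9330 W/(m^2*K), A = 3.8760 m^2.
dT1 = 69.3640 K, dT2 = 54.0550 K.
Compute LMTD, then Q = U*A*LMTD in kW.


LMTD = 61.3917 K
Q = 583.9330 * 3.8760 * 61.3917 = 138949.3283 W = 138.9493 kW

138.9493 kW


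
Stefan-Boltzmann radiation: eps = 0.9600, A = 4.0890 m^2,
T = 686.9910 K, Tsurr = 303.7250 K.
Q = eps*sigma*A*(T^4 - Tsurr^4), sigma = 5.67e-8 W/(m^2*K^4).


T^4 = 2.2274e+11
Tsurr^4 = 8.5099e+09
Q = 0.9600 * 5.67e-8 * 4.0890 * 2.1423e+11 = 47682.4099 W

47682.4099 W


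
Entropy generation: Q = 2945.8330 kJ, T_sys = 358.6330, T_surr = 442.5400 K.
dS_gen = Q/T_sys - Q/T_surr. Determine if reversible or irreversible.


dS_sys = 2945.8330/358.6330 = 8.2141 kJ/K
dS_surr = -2945.8330/442.5400 = -6.6566 kJ/K
dS_gen = 8.2141 - 6.6566 = 1.5574 kJ/K (irreversible)

dS_gen = 1.5574 kJ/K, irreversible


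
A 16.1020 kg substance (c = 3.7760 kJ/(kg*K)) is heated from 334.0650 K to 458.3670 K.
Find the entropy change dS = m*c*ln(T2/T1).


T2/T1 = 1.3721
ln(T2/T1) = 0.3163
dS = 16.1020 * 3.7760 * 0.3163 = 19.2335 kJ/K

19.2335 kJ/K


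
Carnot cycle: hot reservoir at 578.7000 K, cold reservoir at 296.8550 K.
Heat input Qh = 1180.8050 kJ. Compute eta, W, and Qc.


eta = 1 - 296.8550/578.7000 = 0.4870
W = 0.4870 * 1180.8050 = 575.0890 kJ
Qc = 1180.8050 - 575.0890 = 605.7160 kJ

eta = 48.7031%, W = 575.0890 kJ, Qc = 605.7160 kJ


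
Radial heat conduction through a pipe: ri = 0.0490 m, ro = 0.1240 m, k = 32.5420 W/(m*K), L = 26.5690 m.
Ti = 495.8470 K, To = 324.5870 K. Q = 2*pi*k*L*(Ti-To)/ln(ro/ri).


dT = 171.2600 K
ln(ro/ri) = 0.9285
Q = 2*pi*32.5420*26.5690*171.2600 / 0.9285 = 1002054.7858 W

1002054.7858 W


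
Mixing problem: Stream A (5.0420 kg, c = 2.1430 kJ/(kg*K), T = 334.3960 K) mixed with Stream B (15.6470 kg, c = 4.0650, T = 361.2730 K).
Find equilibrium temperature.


num = 26591.9398
den = 74.4101
Tf = 357.3702 K

357.3702 K


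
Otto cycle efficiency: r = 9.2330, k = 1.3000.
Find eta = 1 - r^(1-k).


r^(k-1) = 1.9481
eta = 1 - 1/1.9481 = 0.4867 = 48.6669%

48.6669%


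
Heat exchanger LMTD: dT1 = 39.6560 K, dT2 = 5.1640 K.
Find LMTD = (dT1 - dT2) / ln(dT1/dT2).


dT1/dT2 = 7.6793
ln(dT1/dT2) = 2.0385
LMTD = 34.4920 / 2.0385 = 16.9200 K

16.9200 K


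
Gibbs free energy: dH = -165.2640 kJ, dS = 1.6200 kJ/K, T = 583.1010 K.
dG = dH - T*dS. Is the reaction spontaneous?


T*dS = 583.1010 * 1.6200 = 944.6236 kJ
dG = -165.2640 - 944.6236 = -1109.8876 kJ (spontaneous)

dG = -1109.8876 kJ, spontaneous


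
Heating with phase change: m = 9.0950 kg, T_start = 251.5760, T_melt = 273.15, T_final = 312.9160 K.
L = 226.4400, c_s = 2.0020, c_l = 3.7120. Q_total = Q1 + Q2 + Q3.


Q1 (sensible, solid) = 9.0950 * 2.0020 * 21.5740 = 392.8235 kJ
Q2 (latent) = 9.0950 * 226.4400 = 2059.4718 kJ
Q3 (sensible, liquid) = 9.0950 * 3.7120 * 39.7660 = 1342.5256 kJ
Q_total = 3794.8209 kJ

3794.8209 kJ


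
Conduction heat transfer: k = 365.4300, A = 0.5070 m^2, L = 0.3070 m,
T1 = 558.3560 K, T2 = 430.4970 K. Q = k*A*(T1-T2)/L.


dT = 127.8590 K
Q = 365.4300 * 0.5070 * 127.8590 / 0.3070 = 77162.2859 W

77162.2859 W


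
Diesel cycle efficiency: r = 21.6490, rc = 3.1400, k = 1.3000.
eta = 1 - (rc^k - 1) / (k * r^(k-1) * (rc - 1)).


r^(k-1) = 2.5155
rc^k = 4.4260
eta = 0.5105 = 51.0452%

51.0452%


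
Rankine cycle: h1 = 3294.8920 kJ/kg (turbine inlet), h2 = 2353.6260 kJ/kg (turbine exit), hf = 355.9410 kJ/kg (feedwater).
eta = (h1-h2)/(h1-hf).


W = 941.2660 kJ/kg
Q_in = 2938.9510 kJ/kg
eta = 0.3203 = 32.0273%

eta = 32.0273%


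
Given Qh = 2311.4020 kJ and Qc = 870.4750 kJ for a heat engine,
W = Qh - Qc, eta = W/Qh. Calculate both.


W = 2311.4020 - 870.4750 = 1440.9270 kJ
eta = 1440.9270 / 2311.4020 = 0.6234 = 62.3400%

W = 1440.9270 kJ, eta = 62.3400%


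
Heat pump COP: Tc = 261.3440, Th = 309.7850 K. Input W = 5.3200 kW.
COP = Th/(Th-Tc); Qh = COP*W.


COP = 309.7850 / 48.4410 = 6.3951
Qh = 6.3951 * 5.3200 = 34.0219 kW

COP = 6.3951, Qh = 34.0219 kW


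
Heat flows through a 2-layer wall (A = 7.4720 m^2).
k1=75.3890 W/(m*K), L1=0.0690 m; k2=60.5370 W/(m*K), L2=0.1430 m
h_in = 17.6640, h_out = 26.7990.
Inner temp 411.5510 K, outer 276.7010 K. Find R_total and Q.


R_conv_in = 1/(17.6640*7.4720) = 0.0076
R_1 = 0.0690/(75.3890*7.4720) = 0.0001
R_2 = 0.1430/(60.5370*7.4720) = 0.0003
R_conv_out = 1/(26.7990*7.4720) = 0.0050
R_total = 0.0130 K/W
Q = 134.8500 / 0.0130 = 10365.7576 W

R_total = 0.0130 K/W, Q = 10365.7576 W


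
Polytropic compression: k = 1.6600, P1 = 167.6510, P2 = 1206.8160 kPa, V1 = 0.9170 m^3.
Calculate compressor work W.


(k-1)/k = 0.3976
(P2/P1)^exp = 2.1919
W = 2.5152 * 167.6510 * 0.9170 * (2.1919 - 1) = 460.8859 kJ

460.8859 kJ


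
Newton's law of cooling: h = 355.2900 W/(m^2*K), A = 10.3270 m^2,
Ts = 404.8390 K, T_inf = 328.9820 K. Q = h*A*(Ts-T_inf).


dT = 75.8570 K
Q = 355.2900 * 10.3270 * 75.8570 = 278325.3887 W

278325.3887 W


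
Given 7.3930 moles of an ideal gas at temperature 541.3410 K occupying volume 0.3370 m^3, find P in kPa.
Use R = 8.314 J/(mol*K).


P = nRT/V = 7.3930 * 8.314 * 541.3410 / 0.3370
= 33273.7422 / 0.3370 = 98735.1400 Pa = 98.7351 kPa

98.7351 kPa


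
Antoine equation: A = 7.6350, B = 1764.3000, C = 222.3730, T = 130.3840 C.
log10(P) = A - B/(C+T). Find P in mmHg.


C+T = 352.7570
B/(C+T) = 5.0015
log10(P) = 7.6350 - 5.0015 = 2.6335
P = 10^2.6335 = 430.0709 mmHg

430.0709 mmHg


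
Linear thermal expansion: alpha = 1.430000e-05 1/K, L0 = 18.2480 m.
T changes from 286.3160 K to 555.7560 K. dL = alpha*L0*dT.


dT = 269.4400 K
dL = 1.430000e-05 * 18.2480 * 269.4400 = 0.070309 m
L_final = 18.318309 m

dL = 0.070309 m


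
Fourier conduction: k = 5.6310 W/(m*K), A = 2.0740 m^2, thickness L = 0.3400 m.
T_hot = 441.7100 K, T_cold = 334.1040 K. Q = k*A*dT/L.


dT = 107.6060 K
Q = 5.6310 * 2.0740 * 107.6060 / 0.3400 = 3696.1693 W

3696.1693 W


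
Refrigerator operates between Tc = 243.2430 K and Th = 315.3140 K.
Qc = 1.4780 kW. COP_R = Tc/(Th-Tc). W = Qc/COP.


COP = 243.2430 / 72.0710 = 3.3750
W = 1.4780 / 3.3750 = 0.4379 kW

COP = 3.3750, W = 0.4379 kW


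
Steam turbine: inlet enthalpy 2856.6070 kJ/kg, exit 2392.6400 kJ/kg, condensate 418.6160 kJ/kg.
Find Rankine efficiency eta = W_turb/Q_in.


W = 463.9670 kJ/kg
Q_in = 2437.9910 kJ/kg
eta = 0.1903 = 19.0307%

eta = 19.0307%


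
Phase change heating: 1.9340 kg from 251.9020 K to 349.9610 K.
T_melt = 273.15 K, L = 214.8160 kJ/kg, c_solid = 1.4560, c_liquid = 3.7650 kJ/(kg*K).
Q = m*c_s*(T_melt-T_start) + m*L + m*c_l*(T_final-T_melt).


Q1 (sensible, solid) = 1.9340 * 1.4560 * 21.2480 = 59.8323 kJ
Q2 (latent) = 1.9340 * 214.8160 = 415.4541 kJ
Q3 (sensible, liquid) = 1.9340 * 3.7650 * 76.8110 = 559.3001 kJ
Q_total = 1034.5865 kJ

1034.5865 kJ


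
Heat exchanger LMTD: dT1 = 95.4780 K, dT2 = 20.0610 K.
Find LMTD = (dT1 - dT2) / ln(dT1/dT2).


dT1/dT2 = 4.7594
ln(dT1/dT2) = 1.5601
LMTD = 75.4170 / 1.5601 = 48.3406 K

48.3406 K


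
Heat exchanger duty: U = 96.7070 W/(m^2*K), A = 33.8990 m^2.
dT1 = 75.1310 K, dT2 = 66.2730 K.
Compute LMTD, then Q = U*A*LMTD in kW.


LMTD = 70.6094 K
Q = 96.7070 * 33.8990 * 70.6094 = 231476.7877 W = 231.4768 kW

231.4768 kW


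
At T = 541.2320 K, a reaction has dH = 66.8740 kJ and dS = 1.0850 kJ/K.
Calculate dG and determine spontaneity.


T*dS = 541.2320 * 1.0850 = 587.2367 kJ
dG = 66.8740 - 587.2367 = -520.3627 kJ (spontaneous)

dG = -520.3627 kJ, spontaneous


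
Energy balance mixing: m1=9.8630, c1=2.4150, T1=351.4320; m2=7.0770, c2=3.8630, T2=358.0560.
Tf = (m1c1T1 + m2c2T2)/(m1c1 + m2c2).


num = 18159.5062
den = 51.1576
Tf = 354.9718 K

354.9718 K


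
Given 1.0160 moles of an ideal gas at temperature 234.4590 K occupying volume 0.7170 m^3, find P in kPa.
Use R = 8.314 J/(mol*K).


P = nRT/V = 1.0160 * 8.314 * 234.4590 / 0.7170
= 1980.4808 / 0.7170 = 2762.1768 Pa = 2.7622 kPa

2.7622 kPa


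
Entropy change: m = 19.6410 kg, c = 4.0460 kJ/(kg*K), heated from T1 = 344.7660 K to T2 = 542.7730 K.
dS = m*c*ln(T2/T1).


T2/T1 = 1.5743
ln(T2/T1) = 0.4538
dS = 19.6410 * 4.0460 * 0.4538 = 36.0644 kJ/K

36.0644 kJ/K


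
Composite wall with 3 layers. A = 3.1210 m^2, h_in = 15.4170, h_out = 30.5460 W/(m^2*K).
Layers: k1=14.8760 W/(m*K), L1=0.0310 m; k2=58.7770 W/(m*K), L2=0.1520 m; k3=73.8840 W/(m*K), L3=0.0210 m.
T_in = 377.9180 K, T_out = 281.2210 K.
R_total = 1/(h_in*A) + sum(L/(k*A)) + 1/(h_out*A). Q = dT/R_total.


R_conv_in = 1/(15.4170*3.1210) = 0.0208
R_1 = 0.0310/(14.8760*3.1210) = 0.0007
R_2 = 0.1520/(58.7770*3.1210) = 0.0008
R_3 = 0.0210/(73.8840*3.1210) = 9.1070e-05
R_conv_out = 1/(30.5460*3.1210) = 0.0105
R_total = 0.0329 K/W
Q = 96.6970 / 0.0329 = 2942.7226 W

R_total = 0.0329 K/W, Q = 2942.7226 W


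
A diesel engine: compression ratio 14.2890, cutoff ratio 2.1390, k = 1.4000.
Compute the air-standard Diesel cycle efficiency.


r^(k-1) = 2.8973
rc^k = 2.8993
eta = 0.5889 = 58.8903%

58.8903%


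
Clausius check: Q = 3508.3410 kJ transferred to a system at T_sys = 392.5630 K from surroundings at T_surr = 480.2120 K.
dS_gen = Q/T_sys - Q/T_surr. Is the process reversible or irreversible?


dS_sys = 3508.3410/392.5630 = 8.9370 kJ/K
dS_surr = -3508.3410/480.2120 = -7.3058 kJ/K
dS_gen = 8.9370 - 7.3058 = 1.6312 kJ/K (irreversible)

dS_gen = 1.6312 kJ/K, irreversible


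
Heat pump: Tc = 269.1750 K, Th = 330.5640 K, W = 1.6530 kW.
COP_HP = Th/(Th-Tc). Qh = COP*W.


COP = 330.5640 / 61.3890 = 5.3847
Qh = 5.3847 * 1.6530 = 8.9010 kW

COP = 5.3847, Qh = 8.9010 kW


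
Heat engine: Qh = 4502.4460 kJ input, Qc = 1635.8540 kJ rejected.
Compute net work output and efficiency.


W = 4502.4460 - 1635.8540 = 2866.5920 kJ
eta = 2866.5920 / 4502.4460 = 0.6367 = 63.6674%

W = 2866.5920 kJ, eta = 63.6674%


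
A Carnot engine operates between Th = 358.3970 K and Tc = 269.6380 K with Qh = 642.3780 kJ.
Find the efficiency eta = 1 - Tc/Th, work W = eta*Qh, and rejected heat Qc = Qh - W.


eta = 1 - 269.6380/358.3970 = 0.2477
W = 0.2477 * 642.3780 = 159.0885 kJ
Qc = 642.3780 - 159.0885 = 483.2895 kJ

eta = 24.7656%, W = 159.0885 kJ, Qc = 483.2895 kJ


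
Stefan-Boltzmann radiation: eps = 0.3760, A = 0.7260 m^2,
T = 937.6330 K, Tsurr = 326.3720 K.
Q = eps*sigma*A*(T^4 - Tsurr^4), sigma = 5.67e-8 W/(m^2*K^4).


T^4 = 7.7291e+11
Tsurr^4 = 1.1346e+10
Q = 0.3760 * 5.67e-8 * 0.7260 * 7.6157e+11 = 11787.3573 W

11787.3573 W


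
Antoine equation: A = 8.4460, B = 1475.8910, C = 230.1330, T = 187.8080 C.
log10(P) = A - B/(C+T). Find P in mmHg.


C+T = 417.9410
B/(C+T) = 3.5313
log10(P) = 8.4460 - 3.5313 = 4.9147
P = 10^4.9147 = 82160.2675 mmHg

82160.2675 mmHg


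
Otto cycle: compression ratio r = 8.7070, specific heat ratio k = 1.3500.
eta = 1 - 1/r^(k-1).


r^(k-1) = 2.1328
eta = 1 - 1/2.1328 = 0.5311 = 53.1137%

53.1137%


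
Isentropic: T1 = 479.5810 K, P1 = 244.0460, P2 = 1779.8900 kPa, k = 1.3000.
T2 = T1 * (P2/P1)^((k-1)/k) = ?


(k-1)/k = 0.2308
(P2/P1)^exp = 1.5817
T2 = 479.5810 * 1.5817 = 758.5735 K

758.5735 K


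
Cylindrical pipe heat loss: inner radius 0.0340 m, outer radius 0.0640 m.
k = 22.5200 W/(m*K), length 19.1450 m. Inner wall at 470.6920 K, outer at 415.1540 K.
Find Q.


dT = 55.5380 K
ln(ro/ri) = 0.6325
Q = 2*pi*22.5200*19.1450*55.5380 / 0.6325 = 237858.0435 W

237858.0435 W


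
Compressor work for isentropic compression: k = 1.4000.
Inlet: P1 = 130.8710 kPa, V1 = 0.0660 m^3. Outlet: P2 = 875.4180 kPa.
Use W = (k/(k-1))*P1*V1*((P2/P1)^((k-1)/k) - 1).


(k-1)/k = 0.2857
(P2/P1)^exp = 1.7212
W = 3.5000 * 130.8710 * 0.0660 * (1.7212 - 1) = 21.8015 kJ

21.8015 kJ


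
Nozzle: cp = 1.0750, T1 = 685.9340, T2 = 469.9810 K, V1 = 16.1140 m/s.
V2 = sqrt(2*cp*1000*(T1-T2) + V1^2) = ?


dT = 215.9530 K
2*cp*1000*dT = 464298.9500
V1^2 = 259.6610
V2 = sqrt(464558.6110) = 681.5854 m/s

681.5854 m/s


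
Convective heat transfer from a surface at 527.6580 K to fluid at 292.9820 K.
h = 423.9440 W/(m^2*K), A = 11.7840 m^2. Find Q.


dT = 234.6760 K
Q = 423.9440 * 11.7840 * 234.6760 = 1172384.0576 W

1172384.0576 W


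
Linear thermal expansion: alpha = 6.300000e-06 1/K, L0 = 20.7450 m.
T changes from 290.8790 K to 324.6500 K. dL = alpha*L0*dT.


dT = 33.7710 K
dL = 6.300000e-06 * 20.7450 * 33.7710 = 0.004414 m
L_final = 20.749414 m

dL = 0.004414 m


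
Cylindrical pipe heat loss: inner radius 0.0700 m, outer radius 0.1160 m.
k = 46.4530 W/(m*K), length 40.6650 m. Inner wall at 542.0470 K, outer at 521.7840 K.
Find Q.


dT = 20.2630 K
ln(ro/ri) = 0.5051
Q = 2*pi*46.4530*40.6650*20.2630 / 0.5051 = 476151.4711 W

476151.4711 W


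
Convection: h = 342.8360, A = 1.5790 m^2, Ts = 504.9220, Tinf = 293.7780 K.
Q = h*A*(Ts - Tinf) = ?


dT = 211.1440 K
Q = 342.8360 * 1.5790 * 211.1440 = 114300.2800 W

114300.2800 W


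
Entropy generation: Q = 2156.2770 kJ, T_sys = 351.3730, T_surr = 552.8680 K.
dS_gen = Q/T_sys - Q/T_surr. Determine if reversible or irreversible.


dS_sys = 2156.2770/351.3730 = 6.1367 kJ/K
dS_surr = -2156.2770/552.8680 = -3.9002 kJ/K
dS_gen = 6.1367 - 3.9002 = 2.2366 kJ/K (irreversible)

dS_gen = 2.2366 kJ/K, irreversible
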